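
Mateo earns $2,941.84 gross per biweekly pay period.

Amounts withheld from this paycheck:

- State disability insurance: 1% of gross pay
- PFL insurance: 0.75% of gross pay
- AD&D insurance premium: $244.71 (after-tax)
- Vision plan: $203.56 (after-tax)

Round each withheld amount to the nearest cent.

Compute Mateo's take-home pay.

$2,442.09

State disability insurance: $2,941.84 × 0.01 = $29.42
PFL insurance: $2,941.84 × 0.0075 = $22.06
AD&D insurance premium: $244.71
Vision plan: $203.56
Total deductions = $29.42 + $22.06 + $244.71 + $203.56 = $499.75
Net pay = $2,941.84 − $499.75 = $2,442.09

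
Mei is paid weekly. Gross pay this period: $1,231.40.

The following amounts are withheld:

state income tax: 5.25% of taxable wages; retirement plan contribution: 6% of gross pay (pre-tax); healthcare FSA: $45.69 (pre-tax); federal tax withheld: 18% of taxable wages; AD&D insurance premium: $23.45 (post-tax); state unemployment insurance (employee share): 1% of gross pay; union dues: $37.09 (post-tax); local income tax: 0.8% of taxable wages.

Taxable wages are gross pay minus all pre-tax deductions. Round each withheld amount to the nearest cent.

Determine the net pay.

Healthcare FSA: $45.69
Retirement plan contribution: $1,231.40 × 0.06 = $73.88
Pre-tax total = $45.69 + $73.88 = $119.57
Taxable wages = $1,231.40 − $119.57 = $1,111.83
State income tax: $1,111.83 × 0.0525 = $58.37
Federal tax withheld: $1,111.83 × 0.18 = $200.13
Local income tax: $1,111.83 × 0.008 = $8.89
State unemployment insurance (employee share): $1,231.40 × 0.01 = $12.31
Union dues: $37.09
AD&D insurance premium: $23.45
Total deductions = $45.69 + $73.88 + $58.37 + $200.13 + $8.89 + $12.31 + $37.09 + $23.45 = $459.81
Net pay = $1,231.40 − $459.81 = $771.59

$771.59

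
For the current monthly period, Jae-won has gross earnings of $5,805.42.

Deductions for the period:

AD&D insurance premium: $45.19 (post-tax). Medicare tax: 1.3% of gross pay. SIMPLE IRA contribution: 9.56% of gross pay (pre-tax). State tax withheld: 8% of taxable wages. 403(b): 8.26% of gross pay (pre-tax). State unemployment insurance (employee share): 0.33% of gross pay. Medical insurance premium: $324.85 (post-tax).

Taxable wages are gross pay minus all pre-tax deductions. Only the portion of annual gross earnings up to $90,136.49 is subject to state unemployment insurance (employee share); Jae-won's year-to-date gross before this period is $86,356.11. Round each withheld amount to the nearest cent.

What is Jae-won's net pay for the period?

$3,931.23

SIMPLE IRA contribution: $5,805.42 × 0.0956 = $555.00
403(b): $5,805.42 × 0.0826 = $479.53
Pre-tax total = $555.00 + $479.53 = $1,034.53
Taxable wages = $5,805.42 − $1,034.53 = $4,770.89
State tax withheld: $4,770.89 × 0.08 = $381.67
Medicare tax: $5,805.42 × 0.013 = $75.47
State unemployment insurance (employee share): only $90,136.49 − $86,356.11 = $3,780.38 of this check is subject → $3,780.38 × 0.0033 = $12.48
Medical insurance premium: $324.85
AD&D insurance premium: $45.19
Total deductions = $555.00 + $479.53 + $381.67 + $75.47 + $12.48 + $324.85 + $45.19 = $1,874.19
Net pay = $5,805.42 − $1,874.19 = $3,931.23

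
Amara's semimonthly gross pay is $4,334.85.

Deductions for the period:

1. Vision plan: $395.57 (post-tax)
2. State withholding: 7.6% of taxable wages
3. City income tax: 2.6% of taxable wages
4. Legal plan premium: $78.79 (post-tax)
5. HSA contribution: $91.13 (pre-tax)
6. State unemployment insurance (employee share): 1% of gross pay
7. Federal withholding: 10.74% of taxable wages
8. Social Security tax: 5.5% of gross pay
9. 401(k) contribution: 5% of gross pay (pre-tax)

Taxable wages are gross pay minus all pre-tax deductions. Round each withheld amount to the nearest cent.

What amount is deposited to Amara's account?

$2,427.60

401(k) contribution: $4,334.85 × 0.05 = $216.74
HSA contribution: $91.13
Pre-tax total = $216.74 + $91.13 = $307.87
Taxable wages = $4,334.85 − $307.87 = $4,026.98
Federal withholding: $4,026.98 × 0.1074 = $432.50
City income tax: $4,026.98 × 0.026 = $104.70
State withholding: $4,026.98 × 0.076 = $306.05
State unemployment insurance (employee share): $4,334.85 × 0.01 = $43.35
Social Security tax: $4,334.85 × 0.055 = $238.42
Vision plan: $395.57
Legal plan premium: $78.79
Total deductions = $216.74 + $91.13 + $432.50 + $104.70 + $306.05 + $43.35 + $238.42 + $395.57 + $78.79 = $1,907.25
Net pay = $4,334.85 − $1,907.25 = $2,427.60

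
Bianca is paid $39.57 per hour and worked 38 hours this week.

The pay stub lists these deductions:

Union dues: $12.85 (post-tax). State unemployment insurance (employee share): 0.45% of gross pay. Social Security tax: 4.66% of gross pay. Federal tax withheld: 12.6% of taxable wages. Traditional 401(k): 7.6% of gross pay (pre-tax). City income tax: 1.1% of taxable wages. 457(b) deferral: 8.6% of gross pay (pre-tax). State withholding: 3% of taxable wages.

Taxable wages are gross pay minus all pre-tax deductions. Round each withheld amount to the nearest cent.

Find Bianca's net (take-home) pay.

$959.95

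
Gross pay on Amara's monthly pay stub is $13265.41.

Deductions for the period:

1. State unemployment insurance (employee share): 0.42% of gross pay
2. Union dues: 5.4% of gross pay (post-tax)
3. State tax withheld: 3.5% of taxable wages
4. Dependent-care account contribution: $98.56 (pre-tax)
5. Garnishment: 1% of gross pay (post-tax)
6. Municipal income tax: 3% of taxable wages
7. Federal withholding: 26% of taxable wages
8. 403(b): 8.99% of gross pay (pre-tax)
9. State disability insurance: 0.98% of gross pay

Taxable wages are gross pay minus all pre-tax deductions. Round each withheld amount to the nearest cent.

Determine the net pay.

403(b): $13265.41 × 0.0899 = $1192.56
Dependent-care account contribution: $98.56
Pre-tax total = $1192.56 + $98.56 = $1291.12
Taxable wages = $13265.41 − $1291.12 = $11974.29
Municipal income tax: $11974.29 × 0.03 = $359.23
State tax withheld: $11974.29 × 0.035 = $419.10
Federal withholding: $11974.29 × 0.26 = $3113.32
State unemployment insurance (employee share): $13265.41 × 0.0042 = $55.71
State disability insurance: $13265.41 × 0.0098 = $130.00
Garnishment: $13265.41 × 0.01 = $132.65
Union dues: $13265.41 × 0.054 = $716.33
Total deductions = $1192.56 + $98.56 + $359.23 + $419.10 + $3113.32 + $55.71 + $130.00 + $132.65 + $716.33 = $6217.46
Net pay = $13265.41 − $6217.46 = $7047.95

$7047.95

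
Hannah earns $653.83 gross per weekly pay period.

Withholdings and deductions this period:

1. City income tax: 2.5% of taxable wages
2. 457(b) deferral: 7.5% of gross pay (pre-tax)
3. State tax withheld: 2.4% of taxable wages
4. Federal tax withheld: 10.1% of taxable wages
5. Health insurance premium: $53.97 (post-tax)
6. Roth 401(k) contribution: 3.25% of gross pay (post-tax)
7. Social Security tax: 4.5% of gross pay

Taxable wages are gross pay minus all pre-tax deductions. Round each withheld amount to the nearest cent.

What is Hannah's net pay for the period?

$409.44

457(b) deferral: $653.83 × 0.075 = $49.04
Taxable wages = $653.83 − $49.04 = $604.79
Federal tax withheld: $604.79 × 0.101 = $61.08
State tax withheld: $604.79 × 0.024 = $14.51
City income tax: $604.79 × 0.025 = $15.12
Social Security tax: $653.83 × 0.045 = $29.42
Health insurance premium: $53.97
Roth 401(k) contribution: $653.83 × 0.0325 = $21.25
Total deductions = $49.04 + $61.08 + $14.51 + $15.12 + $29.42 + $53.97 + $21.25 = $244.39
Net pay = $653.83 − $244.39 = $409.44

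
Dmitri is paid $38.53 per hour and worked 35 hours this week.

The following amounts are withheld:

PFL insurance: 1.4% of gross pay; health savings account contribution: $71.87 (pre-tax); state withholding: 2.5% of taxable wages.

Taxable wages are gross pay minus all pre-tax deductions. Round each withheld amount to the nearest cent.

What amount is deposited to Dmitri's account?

Gross pay: 35 × $38.53 = $1,348.55
Health savings account contribution: $71.87
Taxable wages = $1,348.55 − $71.87 = $1,276.68
State withholding: $1,276.68 × 0.025 = $31.92
PFL insurance: $1,348.55 × 0.014 = $18.88
Total deductions = $71.87 + $31.92 + $18.88 = $122.67
Net pay = $1,348.55 − $122.67 = $1,225.88

$1,225.88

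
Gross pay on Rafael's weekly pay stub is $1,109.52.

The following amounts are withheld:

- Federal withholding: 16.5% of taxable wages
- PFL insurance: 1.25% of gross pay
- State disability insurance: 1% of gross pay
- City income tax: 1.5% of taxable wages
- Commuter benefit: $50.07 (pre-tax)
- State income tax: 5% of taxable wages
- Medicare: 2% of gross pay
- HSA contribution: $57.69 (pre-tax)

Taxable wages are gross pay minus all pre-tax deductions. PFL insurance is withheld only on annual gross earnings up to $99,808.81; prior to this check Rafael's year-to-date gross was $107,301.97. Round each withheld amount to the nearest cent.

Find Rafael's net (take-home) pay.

$738.06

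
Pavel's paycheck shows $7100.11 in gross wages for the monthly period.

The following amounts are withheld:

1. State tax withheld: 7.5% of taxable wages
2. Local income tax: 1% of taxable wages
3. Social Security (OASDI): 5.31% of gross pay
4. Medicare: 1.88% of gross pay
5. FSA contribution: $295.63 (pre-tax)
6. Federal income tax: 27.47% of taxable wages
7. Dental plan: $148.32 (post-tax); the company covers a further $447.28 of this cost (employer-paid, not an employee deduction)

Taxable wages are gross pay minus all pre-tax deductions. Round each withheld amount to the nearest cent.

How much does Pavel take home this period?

FSA contribution: $295.63
Taxable wages = $7100.11 − $295.63 = $6804.48
State tax withheld: $6804.48 × 0.075 = $510.34
Local income tax: $6804.48 × 0.01 = $68.04
Federal income tax: $6804.48 × 0.2747 = $1869.19
Social Security (OASDI): $7100.11 × 0.0531 = $377.02
Medicare: $7100.11 × 0.0188 = $133.48
Dental plan: $148.32
(Employer's $447.28 toward dental plan is not withheld from the employee.)
Total deductions = $295.63 + $510.34 + $68.04 + $1869.19 + $377.02 + $133.48 + $148.32 = $3402.02
Net pay = $7100.11 − $3402.02 = $3698.09

$3698.09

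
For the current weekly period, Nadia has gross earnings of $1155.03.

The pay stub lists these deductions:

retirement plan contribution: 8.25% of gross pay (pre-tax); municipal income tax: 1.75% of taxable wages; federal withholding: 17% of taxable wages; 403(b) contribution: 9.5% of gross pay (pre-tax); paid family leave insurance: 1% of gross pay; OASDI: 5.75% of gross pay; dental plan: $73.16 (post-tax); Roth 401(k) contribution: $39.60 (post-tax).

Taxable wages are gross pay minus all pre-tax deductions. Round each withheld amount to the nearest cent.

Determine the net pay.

$581.16

Retirement plan contribution: $1155.03 × 0.0825 = $95.29
403(b) contribution: $1155.03 × 0.095 = $109.73
Pre-tax total = $95.29 + $109.73 = $205.02
Taxable wages = $1155.03 − $205.02 = $950.01
Municipal income tax: $950.01 × 0.0175 = $16.63
Federal withholding: $950.01 × 0.17 = $161.50
Paid family leave insurance: $1155.03 × 0.01 = $11.55
OASDI: $1155.03 × 0.0575 = $66.41
Roth 401(k) contribution: $39.60
Dental plan: $73.16
Total deductions = $95.29 + $109.73 + $16.63 + $161.50 + $11.55 + $66.41 + $39.60 + $73.16 = $573.87
Net pay = $1155.03 − $573.87 = $581.16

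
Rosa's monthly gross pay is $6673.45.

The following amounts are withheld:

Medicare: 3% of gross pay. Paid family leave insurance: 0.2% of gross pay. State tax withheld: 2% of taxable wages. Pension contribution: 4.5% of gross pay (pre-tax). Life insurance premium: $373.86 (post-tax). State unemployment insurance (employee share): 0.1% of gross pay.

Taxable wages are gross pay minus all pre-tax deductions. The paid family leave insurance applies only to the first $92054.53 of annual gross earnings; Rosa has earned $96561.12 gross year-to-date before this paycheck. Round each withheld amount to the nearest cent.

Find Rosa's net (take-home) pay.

$5664.95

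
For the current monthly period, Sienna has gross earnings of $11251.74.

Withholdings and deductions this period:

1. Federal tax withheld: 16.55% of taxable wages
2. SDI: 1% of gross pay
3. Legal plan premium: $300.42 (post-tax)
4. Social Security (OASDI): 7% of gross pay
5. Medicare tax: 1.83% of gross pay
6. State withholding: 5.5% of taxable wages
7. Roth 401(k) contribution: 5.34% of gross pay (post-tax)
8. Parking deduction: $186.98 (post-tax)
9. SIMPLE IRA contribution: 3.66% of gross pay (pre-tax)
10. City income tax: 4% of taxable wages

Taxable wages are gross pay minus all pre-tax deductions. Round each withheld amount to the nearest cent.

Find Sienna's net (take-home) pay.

$5821.83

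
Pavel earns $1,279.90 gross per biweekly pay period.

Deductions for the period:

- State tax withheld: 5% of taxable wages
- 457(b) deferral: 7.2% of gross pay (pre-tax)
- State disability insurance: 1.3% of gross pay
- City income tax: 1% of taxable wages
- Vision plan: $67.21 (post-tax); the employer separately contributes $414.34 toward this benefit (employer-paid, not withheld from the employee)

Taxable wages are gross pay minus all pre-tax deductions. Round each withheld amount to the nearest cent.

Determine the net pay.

457(b) deferral: $1,279.90 × 0.072 = $92.15
Taxable wages = $1,279.90 − $92.15 = $1,187.75
City income tax: $1,187.75 × 0.01 = $11.88
State tax withheld: $1,187.75 × 0.05 = $59.39
State disability insurance: $1,279.90 × 0.013 = $16.64
Vision plan: $67.21
(Employer's $414.34 toward vision plan is not withheld from the employee.)
Total deductions = $92.15 + $11.88 + $59.39 + $16.64 + $67.21 = $247.27
Net pay = $1,279.90 − $247.27 = $1,032.63

$1,032.63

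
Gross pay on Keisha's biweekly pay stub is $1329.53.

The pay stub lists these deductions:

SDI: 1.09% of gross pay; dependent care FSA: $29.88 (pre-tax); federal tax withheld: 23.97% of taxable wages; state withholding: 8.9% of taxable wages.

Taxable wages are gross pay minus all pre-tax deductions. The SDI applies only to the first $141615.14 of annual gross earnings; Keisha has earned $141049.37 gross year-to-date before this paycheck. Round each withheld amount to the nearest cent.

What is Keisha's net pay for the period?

$866.28

Dependent care FSA: $29.88
Taxable wages = $1329.53 − $29.88 = $1299.65
Federal tax withheld: $1299.65 × 0.2397 = $311.53
State withholding: $1299.65 × 0.089 = $115.67
SDI: only $141615.14 − $141049.37 = $565.77 of this check is subject → $565.77 × 0.0109 = $6.17
Total deductions = $29.88 + $311.53 + $115.67 + $6.17 = $463.25
Net pay = $1329.53 − $463.25 = $866.28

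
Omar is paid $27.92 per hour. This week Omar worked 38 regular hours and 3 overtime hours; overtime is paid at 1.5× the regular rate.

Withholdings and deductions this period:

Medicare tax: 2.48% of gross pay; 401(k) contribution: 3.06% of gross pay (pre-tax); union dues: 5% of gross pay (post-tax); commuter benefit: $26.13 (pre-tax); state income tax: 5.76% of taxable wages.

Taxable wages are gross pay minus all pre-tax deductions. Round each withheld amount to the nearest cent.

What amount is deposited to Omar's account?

$970.65

Regular pay: 38 × $27.92 = $1,060.96
Overtime pay: 3 × $27.92 × 1.5 = $125.64
Gross pay = $1,060.96 + $125.64 = $1,186.60
401(k) contribution: $1,186.60 × 0.0306 = $36.31
Commuter benefit: $26.13
Pre-tax total = $36.31 + $26.13 = $62.44
Taxable wages = $1,186.60 − $62.44 = $1,124.16
State income tax: $1,124.16 × 0.0576 = $64.75
Medicare tax: $1,186.60 × 0.0248 = $29.43
Union dues: $1,186.60 × 0.05 = $59.33
Total deductions = $36.31 + $26.13 + $64.75 + $29.43 + $59.33 = $215.95
Net pay = $1,186.60 − $215.95 = $970.65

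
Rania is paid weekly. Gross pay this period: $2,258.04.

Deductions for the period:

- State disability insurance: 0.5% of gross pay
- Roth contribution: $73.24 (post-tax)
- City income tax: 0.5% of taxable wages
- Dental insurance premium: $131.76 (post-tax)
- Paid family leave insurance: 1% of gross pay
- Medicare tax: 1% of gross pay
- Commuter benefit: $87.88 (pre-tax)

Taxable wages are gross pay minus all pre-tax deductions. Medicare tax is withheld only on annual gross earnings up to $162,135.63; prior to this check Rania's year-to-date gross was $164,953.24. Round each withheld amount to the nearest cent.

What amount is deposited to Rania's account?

$1,920.44

Commuter benefit: $87.88
Taxable wages = $2,258.04 − $87.88 = $2,170.16
City income tax: $2,170.16 × 0.005 = $10.85
Paid family leave insurance: $2,258.04 × 0.01 = $22.58
State disability insurance: $2,258.04 × 0.005 = $11.29
Medicare tax: annual cap $162,135.63 already reached (YTD $164,953.24), so $0.00
Dental insurance premium: $131.76
Roth contribution: $73.24
Total deductions = $87.88 + $10.85 + $22.58 + $11.29 + $0.00 + $131.76 + $73.24 = $337.60
Net pay = $2,258.04 − $337.60 = $1,920.44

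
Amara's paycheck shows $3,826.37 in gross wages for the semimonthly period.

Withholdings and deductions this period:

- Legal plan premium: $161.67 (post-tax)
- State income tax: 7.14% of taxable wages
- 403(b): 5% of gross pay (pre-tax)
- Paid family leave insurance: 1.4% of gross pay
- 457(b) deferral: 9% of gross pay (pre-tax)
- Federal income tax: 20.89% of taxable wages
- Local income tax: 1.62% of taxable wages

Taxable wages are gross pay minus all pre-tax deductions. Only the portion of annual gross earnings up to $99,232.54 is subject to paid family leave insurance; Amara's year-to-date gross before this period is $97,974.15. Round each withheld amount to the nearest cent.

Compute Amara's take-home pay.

457(b) deferral: $3,826.37 × 0.09 = $344.37
403(b): $3,826.37 × 0.05 = $191.32
Pre-tax total = $344.37 + $191.32 = $535.69
Taxable wages = $3,826.37 − $535.69 = $3,290.68
State income tax: $3,290.68 × 0.0714 = $234.95
Federal income tax: $3,290.68 × 0.2089 = $687.42
Local income tax: $3,290.68 × 0.0162 = $53.31
Paid family leave insurance: only $99,232.54 − $97,974.15 = $1,258.39 of this check is subject → $1,258.39 × 0.014 = $17.62
Legal plan premium: $161.67
Total deductions = $344.37 + $191.32 + $234.95 + $687.42 + $53.31 + $17.62 + $161.67 = $1,690.66
Net pay = $3,826.37 − $1,690.66 = $2,135.71

$2,135.71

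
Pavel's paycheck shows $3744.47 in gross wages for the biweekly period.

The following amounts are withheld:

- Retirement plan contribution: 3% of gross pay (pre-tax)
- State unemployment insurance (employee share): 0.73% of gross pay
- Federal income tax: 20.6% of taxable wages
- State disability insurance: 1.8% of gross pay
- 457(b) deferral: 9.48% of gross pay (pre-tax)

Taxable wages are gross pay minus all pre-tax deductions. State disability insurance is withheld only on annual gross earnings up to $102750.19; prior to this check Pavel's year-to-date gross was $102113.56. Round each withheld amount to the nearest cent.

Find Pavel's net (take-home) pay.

Retirement plan contribution: $3744.47 × 0.03 = $112.33
457(b) deferral: $3744.47 × 0.0948 = $354.98
Pre-tax total = $112.33 + $354.98 = $467.31
Taxable wages = $3744.47 − $467.31 = $3277.16
Federal income tax: $3277.16 × 0.206 = $675.09
State unemployment insurance (employee share): $3744.47 × 0.0073 = $27.33
State disability insurance: only $102750.19 − $102113.56 = $636.63 of this check is subject → $636.63 × 0.018 = $11.46
Total deductions = $112.33 + $354.98 + $675.09 + $27.33 + $11.46 = $1181.19
Net pay = $3744.47 − $1181.19 = $2563.28

$2563.28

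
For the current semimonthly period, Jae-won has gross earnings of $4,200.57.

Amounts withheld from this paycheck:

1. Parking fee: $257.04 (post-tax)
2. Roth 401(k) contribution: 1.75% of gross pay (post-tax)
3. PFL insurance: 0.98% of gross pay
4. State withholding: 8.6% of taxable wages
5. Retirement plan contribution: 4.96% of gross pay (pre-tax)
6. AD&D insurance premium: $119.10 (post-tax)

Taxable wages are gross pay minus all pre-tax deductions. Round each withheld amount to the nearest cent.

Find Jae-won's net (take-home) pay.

$3,158.07

Retirement plan contribution: $4,200.57 × 0.0496 = $208.35
Taxable wages = $4,200.57 − $208.35 = $3,992.22
State withholding: $3,992.22 × 0.086 = $343.33
PFL insurance: $4,200.57 × 0.0098 = $41.17
Parking fee: $257.04
AD&D insurance premium: $119.10
Roth 401(k) contribution: $4,200.57 × 0.0175 = $73.51
Total deductions = $208.35 + $343.33 + $41.17 + $257.04 + $119.10 + $73.51 = $1,042.50
Net pay = $4,200.57 − $1,042.50 = $3,158.07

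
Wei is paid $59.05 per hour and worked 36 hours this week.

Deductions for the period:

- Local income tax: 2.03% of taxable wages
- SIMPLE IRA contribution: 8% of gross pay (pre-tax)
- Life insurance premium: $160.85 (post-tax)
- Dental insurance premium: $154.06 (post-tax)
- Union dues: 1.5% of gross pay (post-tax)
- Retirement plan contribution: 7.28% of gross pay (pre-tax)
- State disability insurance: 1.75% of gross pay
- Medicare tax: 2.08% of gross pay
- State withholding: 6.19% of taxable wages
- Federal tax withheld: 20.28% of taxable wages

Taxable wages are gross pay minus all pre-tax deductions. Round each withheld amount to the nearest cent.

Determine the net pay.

Gross pay: 36 × $59.05 = $2,125.80
SIMPLE IRA contribution: $2,125.80 × 0.08 = $170.06
Retirement plan contribution: $2,125.80 × 0.0728 = $154.76
Pre-tax total = $170.06 + $154.76 = $324.82
Taxable wages = $2,125.80 − $324.82 = $1,800.98
Local income tax: $1,800.98 × 0.0203 = $36.56
Federal tax withheld: $1,800.98 × 0.2028 = $365.24
State withholding: $1,800.98 × 0.0619 = $111.48
State disability insurance: $2,125.80 × 0.0175 = $37.20
Medicare tax: $2,125.80 × 0.0208 = $44.22
Union dues: $2,125.80 × 0.015 = $31.89
Dental insurance premium: $154.06
Life insurance premium: $160.85
Total deductions = $170.06 + $154.76 + $36.56 + $365.24 + $111.48 + $37.20 + $44.22 + $31.89 + $154.06 + $160.85 = $1,266.32
Net pay = $2,125.80 − $1,266.32 = $859.48

$859.48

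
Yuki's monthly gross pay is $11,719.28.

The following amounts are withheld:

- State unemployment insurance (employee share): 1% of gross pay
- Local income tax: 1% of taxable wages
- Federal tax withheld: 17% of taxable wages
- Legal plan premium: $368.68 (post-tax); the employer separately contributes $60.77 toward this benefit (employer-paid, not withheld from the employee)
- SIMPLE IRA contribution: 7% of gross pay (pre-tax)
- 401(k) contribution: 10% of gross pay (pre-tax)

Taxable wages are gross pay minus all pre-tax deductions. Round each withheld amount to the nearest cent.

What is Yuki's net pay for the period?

401(k) contribution: $11,719.28 × 0.1 = $1,171.93
SIMPLE IRA contribution: $11,719.28 × 0.07 = $820.35
Pre-tax total = $1,171.93 + $820.35 = $1,992.28
Taxable wages = $11,719.28 − $1,992.28 = $9,727.00
Federal tax withheld: $9,727.00 × 0.17 = $1,653.59
Local income tax: $9,727.00 × 0.01 = $97.27
State unemployment insurance (employee share): $11,719.28 × 0.01 = $117.19
Legal plan premium: $368.68
(Employer's $60.77 toward legal plan premium is not withheld from the employee.)
Total deductions = $1,171.93 + $820.35 + $1,653.59 + $97.27 + $117.19 + $368.68 = $4,229.01
Net pay = $11,719.28 − $4,229.01 = $7,490.27

$7,490.27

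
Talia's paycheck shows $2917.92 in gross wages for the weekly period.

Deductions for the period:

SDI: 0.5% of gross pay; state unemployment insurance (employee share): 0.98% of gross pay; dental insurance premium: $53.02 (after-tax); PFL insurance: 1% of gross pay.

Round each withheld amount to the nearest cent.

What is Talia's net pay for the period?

$2792.53

PFL insurance: $2917.92 × 0.01 = $29.18
State unemployment insurance (employee share): $2917.92 × 0.0098 = $28.60
SDI: $2917.92 × 0.005 = $14.59
Dental insurance premium: $53.02
Total deductions = $29.18 + $28.60 + $14.59 + $53.02 = $125.39
Net pay = $2917.92 − $125.39 = $2792.53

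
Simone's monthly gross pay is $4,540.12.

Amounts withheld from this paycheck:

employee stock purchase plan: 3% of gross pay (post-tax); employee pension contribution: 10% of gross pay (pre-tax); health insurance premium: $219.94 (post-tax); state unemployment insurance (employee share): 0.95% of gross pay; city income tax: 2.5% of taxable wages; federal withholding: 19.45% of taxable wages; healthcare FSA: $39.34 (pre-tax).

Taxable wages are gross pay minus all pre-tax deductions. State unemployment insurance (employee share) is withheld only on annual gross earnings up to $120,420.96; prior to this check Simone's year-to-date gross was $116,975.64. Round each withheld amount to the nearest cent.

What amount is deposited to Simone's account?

Employee pension contribution: $4,540.12 × 0.1 = $454.01
Healthcare FSA: $39.34
Pre-tax total = $454.01 + $39.34 = $493.35
Taxable wages = $4,540.12 − $493.35 = $4,046.77
Federal withholding: $4,046.77 × 0.1945 = $787.10
City income tax: $4,046.77 × 0.025 = $101.17
State unemployment insurance (employee share): only $120,420.96 − $116,975.64 = $3,445.32 of this check is subject → $3,445.32 × 0.0095 = $32.73
Health insurance premium: $219.94
Employee stock purchase plan: $4,540.12 × 0.03 = $136.20
Total deductions = $454.01 + $39.34 + $787.10 + $101.17 + $32.73 + $219.94 + $136.20 = $1,770.49
Net pay = $4,540.12 − $1,770.49 = $2,769.63

$2,769.63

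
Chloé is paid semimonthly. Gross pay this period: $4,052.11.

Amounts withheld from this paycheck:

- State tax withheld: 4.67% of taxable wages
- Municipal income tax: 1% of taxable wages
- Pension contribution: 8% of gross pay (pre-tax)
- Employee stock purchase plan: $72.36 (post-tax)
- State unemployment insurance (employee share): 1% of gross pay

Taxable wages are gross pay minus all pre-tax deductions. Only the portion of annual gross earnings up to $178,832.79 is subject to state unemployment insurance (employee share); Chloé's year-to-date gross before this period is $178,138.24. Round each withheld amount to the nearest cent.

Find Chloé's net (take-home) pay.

$3,437.26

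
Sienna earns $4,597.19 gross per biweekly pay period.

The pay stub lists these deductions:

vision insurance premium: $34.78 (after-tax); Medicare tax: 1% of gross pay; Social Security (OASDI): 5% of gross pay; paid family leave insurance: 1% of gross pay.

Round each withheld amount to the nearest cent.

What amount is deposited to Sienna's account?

$4,240.61

Social Security (OASDI): $4,597.19 × 0.05 = $229.86
Medicare tax: $4,597.19 × 0.01 = $45.97
Paid family leave insurance: $4,597.19 × 0.01 = $45.97
Vision insurance premium: $34.78
Total deductions = $229.86 + $45.97 + $45.97 + $34.78 = $356.58
Net pay = $4,597.19 − $356.58 = $4,240.61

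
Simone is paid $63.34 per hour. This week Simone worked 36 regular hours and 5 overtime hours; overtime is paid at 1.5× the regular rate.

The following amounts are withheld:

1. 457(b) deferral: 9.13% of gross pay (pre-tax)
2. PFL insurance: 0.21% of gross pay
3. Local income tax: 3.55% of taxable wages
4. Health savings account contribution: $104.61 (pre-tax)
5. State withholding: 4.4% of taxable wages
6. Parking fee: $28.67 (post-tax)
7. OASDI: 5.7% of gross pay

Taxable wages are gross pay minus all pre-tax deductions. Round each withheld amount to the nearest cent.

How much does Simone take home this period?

$2,016.88

Regular pay: 36 × $63.34 = $2,280.24
Overtime pay: 5 × $63.34 × 1.5 = $475.05
Gross pay = $2,280.24 + $475.05 = $2,755.29
Health savings account contribution: $104.61
457(b) deferral: $2,755.29 × 0.0913 = $251.56
Pre-tax total = $104.61 + $251.56 = $356.17
Taxable wages = $2,755.29 − $356.17 = $2,399.12
Local income tax: $2,399.12 × 0.0355 = $85.17
State withholding: $2,399.12 × 0.044 = $105.56
OASDI: $2,755.29 × 0.057 = $157.05
PFL insurance: $2,755.29 × 0.0021 = $5.79
Parking fee: $28.67
Total deductions = $104.61 + $251.56 + $85.17 + $105.56 + $157.05 + $5.79 + $28.67 = $738.41
Net pay = $2,755.29 − $738.41 = $2,016.88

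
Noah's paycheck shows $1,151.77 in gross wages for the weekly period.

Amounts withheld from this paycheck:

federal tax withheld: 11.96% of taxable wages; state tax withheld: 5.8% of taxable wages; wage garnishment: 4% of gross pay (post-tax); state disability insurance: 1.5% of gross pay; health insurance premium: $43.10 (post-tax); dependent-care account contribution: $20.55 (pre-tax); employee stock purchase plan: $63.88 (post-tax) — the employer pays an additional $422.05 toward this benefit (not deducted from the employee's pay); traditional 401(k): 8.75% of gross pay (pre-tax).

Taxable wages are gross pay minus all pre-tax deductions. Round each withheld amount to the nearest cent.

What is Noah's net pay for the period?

$677.10

Dependent-care account contribution: $20.55
Traditional 401(k): $1,151.77 × 0.0875 = $100.78
Pre-tax total = $20.55 + $100.78 = $121.33
Taxable wages = $1,151.77 − $121.33 = $1,030.44
Federal tax withheld: $1,030.44 × 0.1196 = $123.24
State tax withheld: $1,030.44 × 0.058 = $59.77
State disability insurance: $1,151.77 × 0.015 = $17.28
Wage garnishment: $1,151.77 × 0.04 = $46.07
Health insurance premium: $43.10
Employee stock purchase plan: $63.88
(Employer's $422.05 toward employee stock purchase plan is not withheld from the employee.)
Total deductions = $20.55 + $100.78 + $123.24 + $59.77 + $17.28 + $46.07 + $43.10 + $63.88 = $474.67
Net pay = $1,151.77 − $474.67 = $677.10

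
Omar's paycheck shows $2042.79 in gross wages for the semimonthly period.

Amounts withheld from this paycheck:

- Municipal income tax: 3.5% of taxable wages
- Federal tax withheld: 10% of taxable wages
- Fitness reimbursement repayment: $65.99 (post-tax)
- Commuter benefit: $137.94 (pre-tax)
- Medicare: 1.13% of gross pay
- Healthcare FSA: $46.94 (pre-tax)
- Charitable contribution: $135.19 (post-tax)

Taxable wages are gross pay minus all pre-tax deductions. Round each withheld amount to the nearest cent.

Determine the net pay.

Commuter benefit: $137.94
Healthcare FSA: $46.94
Pre-tax total = $137.94 + $46.94 = $184.88
Taxable wages = $2042.79 − $184.88 = $1857.91
Municipal income tax: $1857.91 × 0.035 = $65.03
Federal tax withheld: $1857.91 × 0.1 = $185.79
Medicare: $2042.79 × 0.0113 = $23.08
Fitness reimbursement repayment: $65.99
Charitable contribution: $135.19
Total deductions = $137.94 + $46.94 + $65.03 + $185.79 + $23.08 + $65.99 + $135.19 = $659.96
Net pay = $2042.79 − $659.96 = $1382.83

$1382.83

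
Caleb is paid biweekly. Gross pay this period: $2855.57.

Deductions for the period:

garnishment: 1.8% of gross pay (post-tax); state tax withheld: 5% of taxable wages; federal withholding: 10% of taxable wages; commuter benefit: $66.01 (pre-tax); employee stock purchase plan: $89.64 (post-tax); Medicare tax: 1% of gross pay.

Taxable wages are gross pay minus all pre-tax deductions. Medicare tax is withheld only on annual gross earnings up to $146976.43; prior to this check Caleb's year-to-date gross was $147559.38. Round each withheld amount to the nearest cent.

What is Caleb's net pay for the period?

Commuter benefit: $66.01
Taxable wages = $2855.57 − $66.01 = $2789.56
State tax withheld: $2789.56 × 0.05 = $139.48
Federal withholding: $2789.56 × 0.1 = $278.96
Medicare tax: annual cap $146976.43 already reached (YTD $147559.38), so $0.00
Employee stock purchase plan: $89.64
Garnishment: $2855.57 × 0.018 = $51.40
Total deductions = $66.01 + $139.48 + $278.96 + $0.00 + $89.64 + $51.40 = $625.49
Net pay = $2855.57 − $625.49 = $2230.08

$2230.08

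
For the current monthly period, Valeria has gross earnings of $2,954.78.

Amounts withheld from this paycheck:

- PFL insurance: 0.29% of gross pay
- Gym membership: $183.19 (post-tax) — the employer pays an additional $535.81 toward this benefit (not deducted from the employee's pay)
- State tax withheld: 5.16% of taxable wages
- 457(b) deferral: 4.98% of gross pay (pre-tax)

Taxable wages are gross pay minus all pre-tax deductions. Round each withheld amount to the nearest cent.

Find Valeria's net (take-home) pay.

$2,471.00

457(b) deferral: $2,954.78 × 0.0498 = $147.15
Taxable wages = $2,954.78 − $147.15 = $2,807.63
State tax withheld: $2,807.63 × 0.0516 = $144.87
PFL insurance: $2,954.78 × 0.0029 = $8.57
Gym membership: $183.19
(Employer's $535.81 toward gym membership is not withheld from the employee.)
Total deductions = $147.15 + $144.87 + $8.57 + $183.19 = $483.78
Net pay = $2,954.78 − $483.78 = $2,471.00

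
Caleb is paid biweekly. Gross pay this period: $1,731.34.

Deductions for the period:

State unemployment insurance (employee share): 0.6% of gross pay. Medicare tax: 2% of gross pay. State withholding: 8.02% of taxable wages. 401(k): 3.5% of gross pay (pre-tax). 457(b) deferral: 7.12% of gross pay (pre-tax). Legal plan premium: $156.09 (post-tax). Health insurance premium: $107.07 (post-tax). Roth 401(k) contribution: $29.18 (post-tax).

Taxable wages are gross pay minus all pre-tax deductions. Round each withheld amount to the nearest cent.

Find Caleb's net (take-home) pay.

457(b) deferral: $1,731.34 × 0.0712 = $123.27
401(k): $1,731.34 × 0.035 = $60.60
Pre-tax total = $123.27 + $60.60 = $183.87
Taxable wages = $1,731.34 − $183.87 = $1,547.47
State withholding: $1,547.47 × 0.0802 = $124.11
Medicare tax: $1,731.34 × 0.02 = $34.63
State unemployment insurance (employee share): $1,731.34 × 0.006 = $10.39
Roth 401(k) contribution: $29.18
Legal plan premium: $156.09
Health insurance premium: $107.07
Total deductions = $123.27 + $60.60 + $124.11 + $34.63 + $10.39 + $29.18 + $156.09 + $107.07 = $645.34
Net pay = $1,731.34 − $645.34 = $1,086.00

$1,086.00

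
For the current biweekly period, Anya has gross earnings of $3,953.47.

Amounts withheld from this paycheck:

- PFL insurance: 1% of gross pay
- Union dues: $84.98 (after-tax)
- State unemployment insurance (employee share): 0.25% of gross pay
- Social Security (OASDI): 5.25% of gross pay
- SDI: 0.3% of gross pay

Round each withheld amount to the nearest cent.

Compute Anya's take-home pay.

$3,599.66

PFL insurance: $3,953.47 × 0.01 = $39.53
SDI: $3,953.47 × 0.003 = $11.86
Social Security (OASDI): $3,953.47 × 0.0525 = $207.56
State unemployment insurance (employee share): $3,953.47 × 0.0025 = $9.88
Union dues: $84.98
Total deductions = $39.53 + $11.86 + $207.56 + $9.88 + $84.98 = $353.81
Net pay = $3,953.47 − $353.81 = $3,599.66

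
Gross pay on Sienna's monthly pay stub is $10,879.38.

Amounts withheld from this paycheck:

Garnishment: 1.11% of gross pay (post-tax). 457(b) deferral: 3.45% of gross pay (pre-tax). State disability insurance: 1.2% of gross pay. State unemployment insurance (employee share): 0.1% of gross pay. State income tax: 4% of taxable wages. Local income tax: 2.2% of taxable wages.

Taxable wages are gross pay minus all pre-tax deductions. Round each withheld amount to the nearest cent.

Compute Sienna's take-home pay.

$9,590.60

457(b) deferral: $10,879.38 × 0.0345 = $375.34
Taxable wages = $10,879.38 − $375.34 = $10,504.04
Local income tax: $10,504.04 × 0.022 = $231.09
State income tax: $10,504.04 × 0.04 = $420.16
State unemployment insurance (employee share): $10,879.38 × 0.001 = $10.88
State disability insurance: $10,879.38 × 0.012 = $130.55
Garnishment: $10,879.38 × 0.0111 = $120.76
Total deductions = $375.34 + $231.09 + $420.16 + $10.88 + $130.55 + $120.76 = $1,288.78
Net pay = $10,879.38 − $1,288.78 = $9,590.60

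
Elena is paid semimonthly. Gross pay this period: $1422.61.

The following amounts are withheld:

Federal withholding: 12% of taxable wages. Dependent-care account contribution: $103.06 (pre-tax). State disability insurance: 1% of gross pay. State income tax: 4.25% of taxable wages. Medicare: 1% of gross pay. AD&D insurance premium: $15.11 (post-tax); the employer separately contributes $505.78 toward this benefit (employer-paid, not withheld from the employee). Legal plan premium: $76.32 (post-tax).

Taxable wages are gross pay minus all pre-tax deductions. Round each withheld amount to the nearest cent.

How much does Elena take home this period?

$985.23

Dependent-care account contribution: $103.06
Taxable wages = $1422.61 − $103.06 = $1319.55
State income tax: $1319.55 × 0.0425 = $56.08
Federal withholding: $1319.55 × 0.12 = $158.35
Medicare: $1422.61 × 0.01 = $14.23
State disability insurance: $1422.61 × 0.01 = $14.23
AD&D insurance premium: $15.11
Legal plan premium: $76.32
(Employer's $505.78 toward AD&D insurance premium is not withheld from the employee.)
Total deductions = $103.06 + $56.08 + $158.35 + $14.23 + $14.23 + $15.11 + $76.32 = $437.38
Net pay = $1422.61 − $437.38 = $985.23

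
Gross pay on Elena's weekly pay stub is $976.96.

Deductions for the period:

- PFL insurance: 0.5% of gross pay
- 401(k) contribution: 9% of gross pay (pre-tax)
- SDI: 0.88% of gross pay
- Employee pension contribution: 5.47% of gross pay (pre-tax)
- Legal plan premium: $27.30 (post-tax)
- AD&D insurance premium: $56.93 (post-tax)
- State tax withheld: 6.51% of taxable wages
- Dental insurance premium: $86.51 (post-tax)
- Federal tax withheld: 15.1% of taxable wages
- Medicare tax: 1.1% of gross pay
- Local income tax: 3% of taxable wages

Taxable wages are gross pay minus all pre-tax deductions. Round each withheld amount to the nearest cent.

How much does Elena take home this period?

$434.98

401(k) contribution: $976.96 × 0.09 = $87.93
Employee pension contribution: $976.96 × 0.0547 = $53.44
Pre-tax total = $87.93 + $53.44 = $141.37
Taxable wages = $976.96 − $141.37 = $835.59
State tax withheld: $835.59 × 0.0651 = $54.40
Local income tax: $835.59 × 0.03 = $25.07
Federal tax withheld: $835.59 × 0.151 = $126.17
PFL insurance: $976.96 × 0.005 = $4.88
Medicare tax: $976.96 × 0.011 = $10.75
SDI: $976.96 × 0.0088 = $8.60
Dental insurance premium: $86.51
Legal plan premium: $27.30
AD&D insurance premium: $56.93
Total deductions = $87.93 + $53.44 + $54.40 + $25.07 + $126.17 + $4.88 + $10.75 + $8.60 + $86.51 + $27.30 + $56.93 = $541.98
Net pay = $976.96 − $541.98 = $434.98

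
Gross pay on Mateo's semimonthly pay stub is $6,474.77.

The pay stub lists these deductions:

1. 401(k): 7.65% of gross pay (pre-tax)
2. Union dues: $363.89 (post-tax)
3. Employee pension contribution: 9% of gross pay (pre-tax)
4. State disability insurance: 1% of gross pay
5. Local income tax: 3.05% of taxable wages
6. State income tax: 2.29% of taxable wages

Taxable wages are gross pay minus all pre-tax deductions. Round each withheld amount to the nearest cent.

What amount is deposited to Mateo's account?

401(k): $6,474.77 × 0.0765 = $495.32
Employee pension contribution: $6,474.77 × 0.09 = $582.73
Pre-tax total = $495.32 + $582.73 = $1,078.05
Taxable wages = $6,474.77 − $1,078.05 = $5,396.72
Local income tax: $5,396.72 × 0.0305 = $164.60
State income tax: $5,396.72 × 0.0229 = $123.58
State disability insurance: $6,474.77 × 0.01 = $64.75
Union dues: $363.89
Total deductions = $495.32 + $582.73 + $164.60 + $123.58 + $64.75 + $363.89 = $1,794.87
Net pay = $6,474.77 − $1,794.87 = $4,679.90

$4,679.90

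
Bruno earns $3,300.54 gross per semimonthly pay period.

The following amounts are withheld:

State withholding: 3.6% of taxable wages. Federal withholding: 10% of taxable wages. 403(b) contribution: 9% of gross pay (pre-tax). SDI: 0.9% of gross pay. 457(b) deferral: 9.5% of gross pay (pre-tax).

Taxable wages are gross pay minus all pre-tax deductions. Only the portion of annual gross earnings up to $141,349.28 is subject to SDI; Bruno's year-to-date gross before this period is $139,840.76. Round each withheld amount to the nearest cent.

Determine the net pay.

457(b) deferral: $3,300.54 × 0.095 = $313.55
403(b) contribution: $3,300.54 × 0.09 = $297.05
Pre-tax total = $313.55 + $297.05 = $610.60
Taxable wages = $3,300.54 − $610.60 = $2,689.94
Federal withholding: $2,689.94 × 0.1 = $268.99
State withholding: $2,689.94 × 0.036 = $96.84
SDI: only $141,349.28 − $139,840.76 = $1,508.52 of this check is subject → $1,508.52 × 0.009 = $13.58
Total deductions = $313.55 + $297.05 + $268.99 + $96.84 + $13.58 = $990.01
Net pay = $3,300.54 − $990.01 = $2,310.53

$2,310.53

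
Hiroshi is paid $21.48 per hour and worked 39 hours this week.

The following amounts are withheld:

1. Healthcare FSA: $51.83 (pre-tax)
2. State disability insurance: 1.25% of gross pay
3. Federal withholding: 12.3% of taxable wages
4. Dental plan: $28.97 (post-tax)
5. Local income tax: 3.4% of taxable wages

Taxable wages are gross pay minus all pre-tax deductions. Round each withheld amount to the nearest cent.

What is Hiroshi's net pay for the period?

Gross pay: 39 × $21.48 = $837.72
Healthcare FSA: $51.83
Taxable wages = $837.72 − $51.83 = $785.89
Local income tax: $785.89 × 0.034 = $26.72
Federal withholding: $785.89 × 0.123 = $96.66
State disability insurance: $837.72 × 0.0125 = $10.47
Dental plan: $28.97
Total deductions = $51.83 + $26.72 + $96.66 + $10.47 + $28.97 = $214.65
Net pay = $837.72 − $214.65 = $623.07

$623.07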